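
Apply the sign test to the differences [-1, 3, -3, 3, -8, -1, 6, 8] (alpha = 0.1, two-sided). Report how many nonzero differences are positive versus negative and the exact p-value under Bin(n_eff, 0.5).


Step 1: Discard zero differences. Original n = 8; n_eff = number of nonzero differences = 8.
Nonzero differences (with sign): -1, +3, -3, +3, -8, -1, +6, +8
Step 2: Count signs: positive = 4, negative = 4.
Step 3: Under H0: P(positive) = 0.5, so the number of positives S ~ Bin(8, 0.5).
Step 4: Two-sided exact p-value = sum of Bin(8,0.5) probabilities at or below the observed probability = 1.000000.
Step 5: alpha = 0.1. fail to reject H0.

n_eff = 8, pos = 4, neg = 4, p = 1.000000, fail to reject H0.


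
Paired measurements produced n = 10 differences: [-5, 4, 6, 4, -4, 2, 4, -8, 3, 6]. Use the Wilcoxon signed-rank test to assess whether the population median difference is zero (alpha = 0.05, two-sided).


Step 1: Drop any zero differences (none here) and take |d_i|.
|d| = [5, 4, 6, 4, 4, 2, 4, 8, 3, 6]
Step 2: Midrank |d_i| (ties get averaged ranks).
ranks: |5|->7, |4|->4.5, |6|->8.5, |4|->4.5, |4|->4.5, |2|->1, |4|->4.5, |8|->10, |3|->2, |6|->8.5
Step 3: Attach original signs; sum ranks with positive sign and with negative sign.
W+ = 4.5 + 8.5 + 4.5 + 1 + 4.5 + 2 + 8.5 = 33.5
W- = 7 + 4.5 + 10 = 21.5
(Check: W+ + W- = 55 should equal n(n+1)/2 = 55.)
Step 4: Test statistic W = min(W+, W-) = 21.5.
Step 5: Ties in |d|, so use the tie-corrected normal approximation.
        E[W] = n(n+1)/4 = 10*11/4 = 27.5.
        Tie groups: |d|=4 (t=4), |d|=6 (t=2); sum(t^3 - t) = 66.
        Var[W] = n(n+1)(2n+1)/24 - sum(t^3-t)/48 = 2310/24 - 66/48 = 94.875.
        z = (W - E[W]) / sqrt(Var[W]) = (21.5 - 27.5) / 9.7404 = -0.6160.
        Two-sided p = 2*Phi(z) = 0.537900.
Step 6: alpha = 0.05. fail to reject H0.

W+ = 33.5, W- = 21.5, W = min = 21.5, p = 0.537900, fail to reject H0.


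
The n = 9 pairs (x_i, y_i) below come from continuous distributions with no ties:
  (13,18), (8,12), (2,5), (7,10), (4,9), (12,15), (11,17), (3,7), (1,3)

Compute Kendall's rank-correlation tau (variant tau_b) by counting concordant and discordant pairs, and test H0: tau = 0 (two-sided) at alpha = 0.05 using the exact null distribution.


Step 1: Enumerate the 36 unordered pairs (i,j) with i<j and classify each by sign(x_j-x_i) * sign(y_j-y_i).
  (1,2):dx=-5,dy=-6->C; (1,3):dx=-11,dy=-13->C; (1,4):dx=-6,dy=-8->C; (1,5):dx=-9,dy=-9->C
  (1,6):dx=-1,dy=-3->C; (1,7):dx=-2,dy=-1->C; (1,8):dx=-10,dy=-11->C; (1,9):dx=-12,dy=-15->C
  (2,3):dx=-6,dy=-7->C; (2,4):dx=-1,dy=-2->C; (2,5):dx=-4,dy=-3->C; (2,6):dx=+4,dy=+3->C
  (2,7):dx=+3,dy=+5->C; (2,8):dx=-5,dy=-5->C; (2,9):dx=-7,dy=-9->C; (3,4):dx=+5,dy=+5->C
  (3,5):dx=+2,dy=+4->C; (3,6):dx=+10,dy=+10->C; (3,7):dx=+9,dy=+12->C; (3,8):dx=+1,dy=+2->C
  (3,9):dx=-1,dy=-2->C; (4,5):dx=-3,dy=-1->C; (4,6):dx=+5,dy=+5->C; (4,7):dx=+4,dy=+7->C
  (4,8):dx=-4,dy=-3->C; (4,9):dx=-6,dy=-7->C; (5,6):dx=+8,dy=+6->C; (5,7):dx=+7,dy=+8->C
  (5,8):dx=-1,dy=-2->C; (5,9):dx=-3,dy=-6->C; (6,7):dx=-1,dy=+2->D; (6,8):dx=-9,dy=-8->C
  (6,9):dx=-11,dy=-12->C; (7,8):dx=-8,dy=-10->C; (7,9):dx=-10,dy=-14->C; (8,9):dx=-2,dy=-4->C
Step 2: C = 35, D = 1, total pairs = 36.
Step 3: tau = (C - D)/(n(n-1)/2) = (35 - 1)/36 = 0.944444.
Step 4: Exact two-sided p-value (enumerate n! = 362880 permutations of y under H0): p = 0.000050.
Step 5: alpha = 0.05. reject H0.

tau_b = 0.9444 (C=35, D=1), p = 0.000050, reject H0.


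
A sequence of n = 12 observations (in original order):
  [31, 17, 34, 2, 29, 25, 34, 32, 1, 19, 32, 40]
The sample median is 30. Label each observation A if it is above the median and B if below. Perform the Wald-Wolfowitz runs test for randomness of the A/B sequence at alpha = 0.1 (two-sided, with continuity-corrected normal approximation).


Step 1: Compute median = 30; label A = above, B = below.
Labels in order: ABABBBAABBAA  (n_A = 6, n_B = 6)
Step 2: Count runs R = 7.
Step 3: Under H0 (random ordering), E[R] = 2*n_A*n_B/(n_A+n_B) + 1 = 2*6*6/12 + 1 = 7.0000.
        Var[R] = 2*n_A*n_B*(2*n_A*n_B - n_A - n_B) / ((n_A+n_B)^2 * (n_A+n_B-1)) = 4320/1584 = 2.7273.
        SD[R] = 1.6514.
Step 4: R = E[R], so z = 0 with no continuity correction.
Step 5: Two-sided p-value via normal approximation = 2*(1 - Phi(|z|)) = 1.000000.
Step 6: alpha = 0.1. fail to reject H0.

R = 7, z = 0.0000, p = 1.000000, fail to reject H0.


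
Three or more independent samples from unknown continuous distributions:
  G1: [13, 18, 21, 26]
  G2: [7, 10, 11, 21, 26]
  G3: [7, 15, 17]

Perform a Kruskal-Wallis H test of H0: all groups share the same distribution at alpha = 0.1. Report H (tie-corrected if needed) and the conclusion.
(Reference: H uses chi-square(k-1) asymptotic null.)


Step 1: Combine all N = 12 observations and assign midranks.
sorted (value, group, rank): (7,G2,1.5), (7,G3,1.5), (10,G2,3), (11,G2,4), (13,G1,5), (15,G3,6), (17,G3,7), (18,G1,8), (21,G1,9.5), (21,G2,9.5), (26,G1,11.5), (26,G2,11.5)
Step 2: Sum ranks within each group.
R_1 = 34 (n_1 = 4)
R_2 = 29.5 (n_2 = 5)
R_3 = 14.5 (n_3 = 3)
Step 3: H = 12/(N(N+1)) * sum(R_i^2/n_i) - 3(N+1)
     = 12/(12*13) * (34^2/4 + 29.5^2/5 + 14.5^2/3) - 3*13
     = 0.076923 * 533.133 - 39
     = 2.010256.
Step 4: Ties present; correction factor C = 1 - 18/(12^3 - 12) = 0.989510. Corrected H = 2.010256 / 0.989510 = 2.031567.
Step 5: Under H0, H ~ chi^2(2); p-value = 0.362119.
Step 6: alpha = 0.1. fail to reject H0.

H = 2.0316, df = 2, p = 0.362119, fail to reject H0.


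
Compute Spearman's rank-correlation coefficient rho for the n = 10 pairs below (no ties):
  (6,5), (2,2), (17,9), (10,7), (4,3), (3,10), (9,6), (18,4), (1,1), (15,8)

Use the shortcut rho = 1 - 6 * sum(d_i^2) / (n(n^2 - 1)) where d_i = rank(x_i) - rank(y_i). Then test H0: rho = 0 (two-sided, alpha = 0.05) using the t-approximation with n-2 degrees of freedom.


Step 1: Rank x and y separately (midranks; no ties here).
rank(x): 6->5, 2->2, 17->9, 10->7, 4->4, 3->3, 9->6, 18->10, 1->1, 15->8
rank(y): 5->5, 2->2, 9->9, 7->7, 3->3, 10->10, 6->6, 4->4, 1->1, 8->8
Step 2: d_i = R_x(i) - R_y(i); compute d_i^2.
  (5-5)^2=0, (2-2)^2=0, (9-9)^2=0, (7-7)^2=0, (4-3)^2=1, (3-10)^2=49, (6-6)^2=0, (10-4)^2=36, (1-1)^2=0, (8-8)^2=0
sum(d^2) = 86.
Step 3: rho = 1 - 6*86 / (10*(10^2 - 1)) = 1 - 516/990 = 0.478788.
Step 4: Under H0, t = rho * sqrt((n-2)/(1-rho^2)) = 1.5425 ~ t(8).
Step 5: Two-sided p-value from the t-distribution with 8 df = 0.161523.
Step 6: alpha = 0.05. fail to reject H0.

rho = 0.4788, p = 0.161523, fail to reject H0 at alpha = 0.05.


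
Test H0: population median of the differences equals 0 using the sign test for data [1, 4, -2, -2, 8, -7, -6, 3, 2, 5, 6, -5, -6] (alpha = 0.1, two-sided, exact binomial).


Step 1: Discard zero differences. Original n = 13; n_eff = number of nonzero differences = 13.
Nonzero differences (with sign): +1, +4, -2, -2, +8, -7, -6, +3, +2, +5, +6, -5, -6
Step 2: Count signs: positive = 7, negative = 6.
Step 3: Under H0: P(positive) = 0.5, so the number of positives S ~ Bin(13, 0.5).
Step 4: Two-sided exact p-value = sum of Bin(13,0.5) probabilities at or below the observed probability = 1.000000.
Step 5: alpha = 0.1. fail to reject H0.

n_eff = 13, pos = 7, neg = 6, p = 1.000000, fail to reject H0.


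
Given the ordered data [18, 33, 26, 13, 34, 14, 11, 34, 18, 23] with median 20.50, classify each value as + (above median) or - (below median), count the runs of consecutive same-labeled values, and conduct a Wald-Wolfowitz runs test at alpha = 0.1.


Step 1: Compute median = 20.50; label A = above, B = below.
Labels in order: BAABABBABA  (n_A = 5, n_B = 5)
Step 2: Count runs R = 8.
Step 3: Under H0 (random ordering), E[R] = 2*n_A*n_B/(n_A+n_B) + 1 = 2*5*5/10 + 1 = 6.0000.
        Var[R] = 2*n_A*n_B*(2*n_A*n_B - n_A - n_B) / ((n_A+n_B)^2 * (n_A+n_B-1)) = 2000/900 = 2.2222.
        SD[R] = 1.4907.
Step 4: Continuity-corrected z = (R - 0.5 - E[R]) / SD[R] = (8 - 0.5 - 6.0000) / 1.4907 = 1.0062.
Step 5: Two-sided p-value via normal approximation = 2*(1 - Phi(|z|)) = 0.314305.
Step 6: alpha = 0.1. fail to reject H0.

R = 8, z = 1.0062, p = 0.314305, fail to reject H0.


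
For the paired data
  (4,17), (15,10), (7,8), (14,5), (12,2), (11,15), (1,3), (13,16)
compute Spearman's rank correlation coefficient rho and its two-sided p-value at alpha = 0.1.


Step 1: Rank x and y separately (midranks; no ties here).
rank(x): 4->2, 15->8, 7->3, 14->7, 12->5, 11->4, 1->1, 13->6
rank(y): 17->8, 10->5, 8->4, 5->3, 2->1, 15->6, 3->2, 16->7
Step 2: d_i = R_x(i) - R_y(i); compute d_i^2.
  (2-8)^2=36, (8-5)^2=9, (3-4)^2=1, (7-3)^2=16, (5-1)^2=16, (4-6)^2=4, (1-2)^2=1, (6-7)^2=1
sum(d^2) = 84.
Step 3: rho = 1 - 6*84 / (8*(8^2 - 1)) = 1 - 504/504 = 0.000000.
Step 4: Under H0, t = rho * sqrt((n-2)/(1-rho^2)) = 0.0000 ~ t(6).
Step 5: Two-sided p-value from the t-distribution with 6 df = 1.000000.
Step 6: alpha = 0.1. fail to reject H0.

rho = 0.0000, p = 1.000000, fail to reject H0 at alpha = 0.1.


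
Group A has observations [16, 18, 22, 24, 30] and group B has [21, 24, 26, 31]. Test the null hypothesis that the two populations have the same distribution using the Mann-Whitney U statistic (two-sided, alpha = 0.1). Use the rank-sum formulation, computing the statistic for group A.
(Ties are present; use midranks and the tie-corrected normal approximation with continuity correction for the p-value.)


Step 1: Combine and sort all 9 observations; assign midranks.
sorted (value, group): (16,X), (18,X), (21,Y), (22,X), (24,X), (24,Y), (26,Y), (30,X), (31,Y)
ranks: 16->1, 18->2, 21->3, 22->4, 24->5.5, 24->5.5, 26->7, 30->8, 31->9
Step 2: Rank sum for X: R1 = 1 + 2 + 4 + 5.5 + 8 = 20.5.
Step 3: U_X = R1 - n1(n1+1)/2 = 20.5 - 5*6/2 = 20.5 - 15 = 5.5.
       U_Y = n1*n2 - U_X = 20 - 5.5 = 14.5.
Step 4: Ties are present, so use the tie-corrected normal approximation (with continuity correction) for the p-value.
Step 5: p-value = 0.325163; compare to alpha = 0.1. fail to reject H0.

U_X = 5.5, p = 0.325163, fail to reject H0 at alpha = 0.1.


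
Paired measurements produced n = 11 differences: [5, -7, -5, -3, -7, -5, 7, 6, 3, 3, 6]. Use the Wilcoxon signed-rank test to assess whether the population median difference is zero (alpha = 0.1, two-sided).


Step 1: Drop any zero differences (none here) and take |d_i|.
|d| = [5, 7, 5, 3, 7, 5, 7, 6, 3, 3, 6]
Step 2: Midrank |d_i| (ties get averaged ranks).
ranks: |5|->5, |7|->10, |5|->5, |3|->2, |7|->10, |5|->5, |7|->10, |6|->7.5, |3|->2, |3|->2, |6|->7.5
Step 3: Attach original signs; sum ranks with positive sign and with negative sign.
W+ = 5 + 10 + 7.5 + 2 + 2 + 7.5 = 34
W- = 10 + 5 + 2 + 10 + 5 = 32
(Check: W+ + W- = 66 should equal n(n+1)/2 = 66.)
Step 4: Test statistic W = min(W+, W-) = 32.
Step 5: Ties in |d|, so use the tie-corrected normal approximation.
        E[W] = n(n+1)/4 = 11*12/4 = 33.
        Tie groups: |d|=3 (t=3), |d|=5 (t=3), |d|=6 (t=2), |d|=7 (t=3); sum(t^3 - t) = 78.
        Var[W] = n(n+1)(2n+1)/24 - sum(t^3-t)/48 = 3036/24 - 78/48 = 124.875.
        z = (W - E[W]) / sqrt(Var[W]) = (32 - 33) / 11.1747 = -0.0895.
        Two-sided p = 2*Phi(z) = 0.928695.
Step 6: alpha = 0.1. fail to reject H0.

W+ = 34, W- = 32, W = min = 32, p = 0.928695, fail to reject H0.


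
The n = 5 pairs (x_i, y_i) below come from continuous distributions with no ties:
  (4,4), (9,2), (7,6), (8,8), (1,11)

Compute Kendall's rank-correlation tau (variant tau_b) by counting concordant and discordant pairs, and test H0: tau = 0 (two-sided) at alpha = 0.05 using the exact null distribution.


Step 1: Enumerate the 10 unordered pairs (i,j) with i<j and classify each by sign(x_j-x_i) * sign(y_j-y_i).
  (1,2):dx=+5,dy=-2->D; (1,3):dx=+3,dy=+2->C; (1,4):dx=+4,dy=+4->C; (1,5):dx=-3,dy=+7->D
  (2,3):dx=-2,dy=+4->D; (2,4):dx=-1,dy=+6->D; (2,5):dx=-8,dy=+9->D; (3,4):dx=+1,dy=+2->C
  (3,5):dx=-6,dy=+5->D; (4,5):dx=-7,dy=+3->D
Step 2: C = 3, D = 7, total pairs = 10.
Step 3: tau = (C - D)/(n(n-1)/2) = (3 - 7)/10 = -0.400000.
Step 4: Exact two-sided p-value (enumerate n! = 120 permutations of y under H0): p = 0.483333.
Step 5: alpha = 0.05. fail to reject H0.

tau_b = -0.4000 (C=3, D=7), p = 0.483333, fail to reject H0.


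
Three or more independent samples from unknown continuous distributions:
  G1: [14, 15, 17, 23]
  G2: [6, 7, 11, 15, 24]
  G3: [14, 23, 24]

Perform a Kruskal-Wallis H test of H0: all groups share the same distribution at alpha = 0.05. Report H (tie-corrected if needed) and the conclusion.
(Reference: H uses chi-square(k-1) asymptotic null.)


Step 1: Combine all N = 12 observations and assign midranks.
sorted (value, group, rank): (6,G2,1), (7,G2,2), (11,G2,3), (14,G1,4.5), (14,G3,4.5), (15,G1,6.5), (15,G2,6.5), (17,G1,8), (23,G1,9.5), (23,G3,9.5), (24,G2,11.5), (24,G3,11.5)
Step 2: Sum ranks within each group.
R_1 = 28.5 (n_1 = 4)
R_2 = 24 (n_2 = 5)
R_3 = 25.5 (n_3 = 3)
Step 3: H = 12/(N(N+1)) * sum(R_i^2/n_i) - 3(N+1)
     = 12/(12*13) * (28.5^2/4 + 24^2/5 + 25.5^2/3) - 3*13
     = 0.076923 * 535.013 - 39
     = 2.154808.
Step 4: Ties present; correction factor C = 1 - 24/(12^3 - 12) = 0.986014. Corrected H = 2.154808 / 0.986014 = 2.185372.
Step 5: Under H0, H ~ chi^2(2); p-value = 0.335315.
Step 6: alpha = 0.05. fail to reject H0.

H = 2.1854, df = 2, p = 0.335315, fail to reject H0.


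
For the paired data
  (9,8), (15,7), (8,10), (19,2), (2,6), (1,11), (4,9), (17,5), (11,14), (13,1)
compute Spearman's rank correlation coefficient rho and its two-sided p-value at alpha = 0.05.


Step 1: Rank x and y separately (midranks; no ties here).
rank(x): 9->5, 15->8, 8->4, 19->10, 2->2, 1->1, 4->3, 17->9, 11->6, 13->7
rank(y): 8->6, 7->5, 10->8, 2->2, 6->4, 11->9, 9->7, 5->3, 14->10, 1->1
Step 2: d_i = R_x(i) - R_y(i); compute d_i^2.
  (5-6)^2=1, (8-5)^2=9, (4-8)^2=16, (10-2)^2=64, (2-4)^2=4, (1-9)^2=64, (3-7)^2=16, (9-3)^2=36, (6-10)^2=16, (7-1)^2=36
sum(d^2) = 262.
Step 3: rho = 1 - 6*262 / (10*(10^2 - 1)) = 1 - 1572/990 = -0.587879.
Step 4: Under H0, t = rho * sqrt((n-2)/(1-rho^2)) = -2.0555 ~ t(8).
Step 5: Two-sided p-value from the t-distribution with 8 df = 0.073878.
Step 6: alpha = 0.05. fail to reject H0.

rho = -0.5879, p = 0.073878, fail to reject H0 at alpha = 0.05.


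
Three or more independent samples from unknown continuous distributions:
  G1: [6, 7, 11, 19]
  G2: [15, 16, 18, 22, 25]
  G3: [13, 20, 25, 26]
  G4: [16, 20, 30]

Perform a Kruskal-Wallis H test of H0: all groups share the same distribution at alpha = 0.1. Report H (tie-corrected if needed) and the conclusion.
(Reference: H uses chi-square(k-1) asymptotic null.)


Step 1: Combine all N = 16 observations and assign midranks.
sorted (value, group, rank): (6,G1,1), (7,G1,2), (11,G1,3), (13,G3,4), (15,G2,5), (16,G2,6.5), (16,G4,6.5), (18,G2,8), (19,G1,9), (20,G3,10.5), (20,G4,10.5), (22,G2,12), (25,G2,13.5), (25,G3,13.5), (26,G3,15), (30,G4,16)
Step 2: Sum ranks within each group.
R_1 = 15 (n_1 = 4)
R_2 = 45 (n_2 = 5)
R_3 = 43 (n_3 = 4)
R_4 = 33 (n_4 = 3)
Step 3: H = 12/(N(N+1)) * sum(R_i^2/n_i) - 3(N+1)
     = 12/(16*17) * (15^2/4 + 45^2/5 + 43^2/4 + 33^2/3) - 3*17
     = 0.044118 * 1286.5 - 51
     = 5.757353.
Step 4: Ties present; correction factor C = 1 - 18/(16^3 - 16) = 0.995588. Corrected H = 5.757353 / 0.995588 = 5.782866.
Step 5: Under H0, H ~ chi^2(3); p-value = 0.122666.
Step 6: alpha = 0.1. fail to reject H0.

H = 5.7829, df = 3, p = 0.122666, fail to reject H0.


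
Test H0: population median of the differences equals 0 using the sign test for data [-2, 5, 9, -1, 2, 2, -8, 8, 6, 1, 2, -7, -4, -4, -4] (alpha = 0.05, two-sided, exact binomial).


Step 1: Discard zero differences. Original n = 15; n_eff = number of nonzero differences = 15.
Nonzero differences (with sign): -2, +5, +9, -1, +2, +2, -8, +8, +6, +1, +2, -7, -4, -4, -4
Step 2: Count signs: positive = 8, negative = 7.
Step 3: Under H0: P(positive) = 0.5, so the number of positives S ~ Bin(15, 0.5).
Step 4: Two-sided exact p-value = sum of Bin(15,0.5) probabilities at or below the observed probability = 1.000000.
Step 5: alpha = 0.05. fail to reject H0.

n_eff = 15, pos = 8, neg = 7, p = 1.000000, fail to reject H0.


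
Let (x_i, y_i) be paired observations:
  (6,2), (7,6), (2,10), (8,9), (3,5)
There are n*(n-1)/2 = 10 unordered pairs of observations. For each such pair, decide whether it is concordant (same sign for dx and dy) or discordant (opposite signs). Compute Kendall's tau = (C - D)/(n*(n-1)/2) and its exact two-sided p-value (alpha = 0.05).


Step 1: Enumerate the 10 unordered pairs (i,j) with i<j and classify each by sign(x_j-x_i) * sign(y_j-y_i).
  (1,2):dx=+1,dy=+4->C; (1,3):dx=-4,dy=+8->D; (1,4):dx=+2,dy=+7->C; (1,5):dx=-3,dy=+3->D
  (2,3):dx=-5,dy=+4->D; (2,4):dx=+1,dy=+3->C; (2,5):dx=-4,dy=-1->C; (3,4):dx=+6,dy=-1->D
  (3,5):dx=+1,dy=-5->D; (4,5):dx=-5,dy=-4->C
Step 2: C = 5, D = 5, total pairs = 10.
Step 3: tau = (C - D)/(n(n-1)/2) = (5 - 5)/10 = 0.000000.
Step 4: Exact two-sided p-value (enumerate n! = 120 permutations of y under H0): p = 1.000000.
Step 5: alpha = 0.05. fail to reject H0.

tau_b = 0.0000 (C=5, D=5), p = 1.000000, fail to reject H0.


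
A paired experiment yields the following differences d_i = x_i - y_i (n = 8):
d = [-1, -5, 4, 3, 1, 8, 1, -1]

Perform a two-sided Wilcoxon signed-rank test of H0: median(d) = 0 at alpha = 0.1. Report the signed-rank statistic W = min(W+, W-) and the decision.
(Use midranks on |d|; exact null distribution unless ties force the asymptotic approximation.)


Step 1: Drop any zero differences (none here) and take |d_i|.
|d| = [1, 5, 4, 3, 1, 8, 1, 1]
Step 2: Midrank |d_i| (ties get averaged ranks).
ranks: |1|->2.5, |5|->7, |4|->6, |3|->5, |1|->2.5, |8|->8, |1|->2.5, |1|->2.5
Step 3: Attach original signs; sum ranks with positive sign and with negative sign.
W+ = 6 + 5 + 2.5 + 8 + 2.5 = 24
W- = 2.5 + 7 + 2.5 = 12
(Check: W+ + W- = 36 should equal n(n+1)/2 = 36.)
Step 4: Test statistic W = min(W+, W-) = 12.
Step 5: Ties in |d|, so use the tie-corrected normal approximation.
        E[W] = n(n+1)/4 = 8*9/4 = 18.
        Tie groups: |d|=1 (t=4); sum(t^3 - t) = 60.
        Var[W] = n(n+1)(2n+1)/24 - sum(t^3-t)/48 = 1224/24 - 60/48 = 49.75.
        z = (W - E[W]) / sqrt(Var[W]) = (12 - 18) / 7.0534 = -0.8507.
        Two-sided p = 2*Phi(z) = 0.394960.
Step 6: alpha = 0.1. fail to reject H0.

W+ = 24, W- = 12, W = min = 12, p = 0.394960, fail to reject H0.


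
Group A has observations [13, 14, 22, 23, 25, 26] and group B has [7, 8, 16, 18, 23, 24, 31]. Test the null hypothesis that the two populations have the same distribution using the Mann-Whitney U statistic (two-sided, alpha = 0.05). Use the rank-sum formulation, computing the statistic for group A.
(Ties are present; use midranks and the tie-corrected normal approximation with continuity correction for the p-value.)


Step 1: Combine and sort all 13 observations; assign midranks.
sorted (value, group): (7,Y), (8,Y), (13,X), (14,X), (16,Y), (18,Y), (22,X), (23,X), (23,Y), (24,Y), (25,X), (26,X), (31,Y)
ranks: 7->1, 8->2, 13->3, 14->4, 16->5, 18->6, 22->7, 23->8.5, 23->8.5, 24->10, 25->11, 26->12, 31->13
Step 2: Rank sum for X: R1 = 3 + 4 + 7 + 8.5 + 11 + 12 = 45.5.
Step 3: U_X = R1 - n1(n1+1)/2 = 45.5 - 6*7/2 = 45.5 - 21 = 24.5.
       U_Y = n1*n2 - U_X = 42 - 24.5 = 17.5.
Step 4: Ties are present, so use the tie-corrected normal approximation (with continuity correction) for the p-value.
Step 5: p-value = 0.667806; compare to alpha = 0.05. fail to reject H0.

U_X = 24.5, p = 0.667806, fail to reject H0 at alpha = 0.05.


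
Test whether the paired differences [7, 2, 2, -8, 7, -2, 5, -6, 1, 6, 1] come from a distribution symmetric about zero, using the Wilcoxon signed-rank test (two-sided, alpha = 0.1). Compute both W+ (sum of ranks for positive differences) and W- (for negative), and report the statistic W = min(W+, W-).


Step 1: Drop any zero differences (none here) and take |d_i|.
|d| = [7, 2, 2, 8, 7, 2, 5, 6, 1, 6, 1]
Step 2: Midrank |d_i| (ties get averaged ranks).
ranks: |7|->9.5, |2|->4, |2|->4, |8|->11, |7|->9.5, |2|->4, |5|->6, |6|->7.5, |1|->1.5, |6|->7.5, |1|->1.5
Step 3: Attach original signs; sum ranks with positive sign and with negative sign.
W+ = 9.5 + 4 + 4 + 9.5 + 6 + 1.5 + 7.5 + 1.5 = 43.5
W- = 11 + 4 + 7.5 = 22.5
(Check: W+ + W- = 66 should equal n(n+1)/2 = 66.)
Step 4: Test statistic W = min(W+, W-) = 22.5.
Step 5: Ties in |d|, so use the tie-corrected normal approximation.
        E[W] = n(n+1)/4 = 11*12/4 = 33.
        Tie groups: |d|=1 (t=2), |d|=2 (t=3), |d|=6 (t=2), |d|=7 (t=2); sum(t^3 - t) = 42.
        Var[W] = n(n+1)(2n+1)/24 - sum(t^3-t)/48 = 3036/24 - 42/48 = 125.625.
        z = (W - E[W]) / sqrt(Var[W]) = (22.5 - 33) / 11.2083 = -0.9368.
        Two-sided p = 2*Phi(z) = 0.348857.
Step 6: alpha = 0.1. fail to reject H0.

W+ = 43.5, W- = 22.5, W = min = 22.5, p = 0.348857, fail to reject H0.


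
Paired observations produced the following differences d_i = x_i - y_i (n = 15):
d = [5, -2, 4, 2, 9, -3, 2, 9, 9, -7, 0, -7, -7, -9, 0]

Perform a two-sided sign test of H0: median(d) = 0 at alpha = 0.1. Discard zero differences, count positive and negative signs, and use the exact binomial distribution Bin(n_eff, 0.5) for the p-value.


Step 1: Discard zero differences. Original n = 15; n_eff = number of nonzero differences = 13.
Nonzero differences (with sign): +5, -2, +4, +2, +9, -3, +2, +9, +9, -7, -7, -7, -9
Step 2: Count signs: positive = 7, negative = 6.
Step 3: Under H0: P(positive) = 0.5, so the number of positives S ~ Bin(13, 0.5).
Step 4: Two-sided exact p-value = sum of Bin(13,0.5) probabilities at or below the observed probability = 1.000000.
Step 5: alpha = 0.1. fail to reject H0.

n_eff = 13, pos = 7, neg = 6, p = 1.000000, fail to reject H0.


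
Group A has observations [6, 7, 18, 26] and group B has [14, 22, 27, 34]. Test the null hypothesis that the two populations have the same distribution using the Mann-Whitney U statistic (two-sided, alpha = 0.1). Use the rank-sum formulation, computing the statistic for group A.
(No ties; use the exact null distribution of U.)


Step 1: Combine and sort all 8 observations; assign midranks.
sorted (value, group): (6,X), (7,X), (14,Y), (18,X), (22,Y), (26,X), (27,Y), (34,Y)
ranks: 6->1, 7->2, 14->3, 18->4, 22->5, 26->6, 27->7, 34->8
Step 2: Rank sum for X: R1 = 1 + 2 + 4 + 6 = 13.
Step 3: U_X = R1 - n1(n1+1)/2 = 13 - 4*5/2 = 13 - 10 = 3.
       U_Y = n1*n2 - U_X = 16 - 3 = 13.
Step 4: No ties, so the exact null distribution of U (based on enumerating the C(8,4) = 70 equally likely rank assignments) gives the two-sided p-value.
Step 5: p-value = 0.200000; compare to alpha = 0.1. fail to reject H0.

U_X = 3, p = 0.200000, fail to reject H0 at alpha = 0.1.


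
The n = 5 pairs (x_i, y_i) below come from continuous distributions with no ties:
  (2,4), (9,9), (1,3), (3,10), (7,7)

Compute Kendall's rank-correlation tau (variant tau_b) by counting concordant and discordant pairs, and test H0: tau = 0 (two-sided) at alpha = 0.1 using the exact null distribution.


Step 1: Enumerate the 10 unordered pairs (i,j) with i<j and classify each by sign(x_j-x_i) * sign(y_j-y_i).
  (1,2):dx=+7,dy=+5->C; (1,3):dx=-1,dy=-1->C; (1,4):dx=+1,dy=+6->C; (1,5):dx=+5,dy=+3->C
  (2,3):dx=-8,dy=-6->C; (2,4):dx=-6,dy=+1->D; (2,5):dx=-2,dy=-2->C; (3,4):dx=+2,dy=+7->C
  (3,5):dx=+6,dy=+4->C; (4,5):dx=+4,dy=-3->D
Step 2: C = 8, D = 2, total pairs = 10.
Step 3: tau = (C - D)/(n(n-1)/2) = (8 - 2)/10 = 0.600000.
Step 4: Exact two-sided p-value (enumerate n! = 120 permutations of y under H0): p = 0.233333.
Step 5: alpha = 0.1. fail to reject H0.

tau_b = 0.6000 (C=8, D=2), p = 0.233333, fail to reject H0.


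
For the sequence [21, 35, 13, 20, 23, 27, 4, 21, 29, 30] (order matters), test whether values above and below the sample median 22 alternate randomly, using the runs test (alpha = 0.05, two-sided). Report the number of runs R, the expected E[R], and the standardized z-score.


Step 1: Compute median = 22; label A = above, B = below.
Labels in order: BABBAABBAA  (n_A = 5, n_B = 5)
Step 2: Count runs R = 6.
Step 3: Under H0 (random ordering), E[R] = 2*n_A*n_B/(n_A+n_B) + 1 = 2*5*5/10 + 1 = 6.0000.
        Var[R] = 2*n_A*n_B*(2*n_A*n_B - n_A - n_B) / ((n_A+n_B)^2 * (n_A+n_B-1)) = 2000/900 = 2.2222.
        SD[R] = 1.4907.
Step 4: R = E[R], so z = 0 with no continuity correction.
Step 5: Two-sided p-value via normal approximation = 2*(1 - Phi(|z|)) = 1.000000.
Step 6: alpha = 0.05. fail to reject H0.

R = 6, z = 0.0000, p = 1.000000, fail to reject H0.


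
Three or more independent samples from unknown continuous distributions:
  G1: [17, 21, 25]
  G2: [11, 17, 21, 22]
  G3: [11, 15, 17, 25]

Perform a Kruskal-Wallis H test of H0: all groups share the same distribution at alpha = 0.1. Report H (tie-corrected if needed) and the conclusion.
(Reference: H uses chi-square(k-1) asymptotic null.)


Step 1: Combine all N = 11 observations and assign midranks.
sorted (value, group, rank): (11,G2,1.5), (11,G3,1.5), (15,G3,3), (17,G1,5), (17,G2,5), (17,G3,5), (21,G1,7.5), (21,G2,7.5), (22,G2,9), (25,G1,10.5), (25,G3,10.5)
Step 2: Sum ranks within each group.
R_1 = 23 (n_1 = 3)
R_2 = 23 (n_2 = 4)
R_3 = 20 (n_3 = 4)
Step 3: H = 12/(N(N+1)) * sum(R_i^2/n_i) - 3(N+1)
     = 12/(11*12) * (23^2/3 + 23^2/4 + 20^2/4) - 3*12
     = 0.090909 * 408.583 - 36
     = 1.143939.
Step 4: Ties present; correction factor C = 1 - 42/(11^3 - 11) = 0.968182. Corrected H = 1.143939 / 0.968182 = 1.181534.
Step 5: Under H0, H ~ chi^2(2); p-value = 0.553902.
Step 6: alpha = 0.1. fail to reject H0.

H = 1.1815, df = 2, p = 0.553902, fail to reject H0.


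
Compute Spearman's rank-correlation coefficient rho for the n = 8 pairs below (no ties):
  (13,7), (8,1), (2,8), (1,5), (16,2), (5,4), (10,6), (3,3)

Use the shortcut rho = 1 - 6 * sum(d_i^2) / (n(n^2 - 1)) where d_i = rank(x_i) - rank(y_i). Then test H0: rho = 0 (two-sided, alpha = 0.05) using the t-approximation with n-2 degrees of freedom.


Step 1: Rank x and y separately (midranks; no ties here).
rank(x): 13->7, 8->5, 2->2, 1->1, 16->8, 5->4, 10->6, 3->3
rank(y): 7->7, 1->1, 8->8, 5->5, 2->2, 4->4, 6->6, 3->3
Step 2: d_i = R_x(i) - R_y(i); compute d_i^2.
  (7-7)^2=0, (5-1)^2=16, (2-8)^2=36, (1-5)^2=16, (8-2)^2=36, (4-4)^2=0, (6-6)^2=0, (3-3)^2=0
sum(d^2) = 104.
Step 3: rho = 1 - 6*104 / (8*(8^2 - 1)) = 1 - 624/504 = -0.238095.
Step 4: Under H0, t = rho * sqrt((n-2)/(1-rho^2)) = -0.6005 ~ t(6).
Step 5: Two-sided p-value from the t-distribution with 6 df = 0.570156.
Step 6: alpha = 0.05. fail to reject H0.

rho = -0.2381, p = 0.570156, fail to reject H0 at alpha = 0.05.


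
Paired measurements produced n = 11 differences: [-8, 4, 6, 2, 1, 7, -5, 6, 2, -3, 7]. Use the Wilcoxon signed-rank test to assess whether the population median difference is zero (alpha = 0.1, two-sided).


Step 1: Drop any zero differences (none here) and take |d_i|.
|d| = [8, 4, 6, 2, 1, 7, 5, 6, 2, 3, 7]
Step 2: Midrank |d_i| (ties get averaged ranks).
ranks: |8|->11, |4|->5, |6|->7.5, |2|->2.5, |1|->1, |7|->9.5, |5|->6, |6|->7.5, |2|->2.5, |3|->4, |7|->9.5
Step 3: Attach original signs; sum ranks with positive sign and with negative sign.
W+ = 5 + 7.5 + 2.5 + 1 + 9.5 + 7.5 + 2.5 + 9.5 = 45
W- = 11 + 6 + 4 = 21
(Check: W+ + W- = 66 should equal n(n+1)/2 = 66.)
Step 4: Test statistic W = min(W+, W-) = 21.
Step 5: Ties in |d|, so use the tie-corrected normal approximation.
        E[W] = n(n+1)/4 = 11*12/4 = 33.
        Tie groups: |d|=2 (t=2), |d|=6 (t=2), |d|=7 (t=2); sum(t^3 - t) = 18.
        Var[W] = n(n+1)(2n+1)/24 - sum(t^3-t)/48 = 3036/24 - 18/48 = 126.125.
        z = (W - E[W]) / sqrt(Var[W]) = (21 - 33) / 11.2305 = -1.0685.
        Two-sided p = 2*Phi(z) = 0.285288.
Step 6: alpha = 0.1. fail to reject H0.

W+ = 45, W- = 21, W = min = 21, p = 0.285288, fail to reject H0.


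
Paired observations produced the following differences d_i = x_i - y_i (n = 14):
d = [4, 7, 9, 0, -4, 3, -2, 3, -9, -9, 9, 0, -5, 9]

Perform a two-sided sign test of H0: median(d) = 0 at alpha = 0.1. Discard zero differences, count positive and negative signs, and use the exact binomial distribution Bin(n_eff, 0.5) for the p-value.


Step 1: Discard zero differences. Original n = 14; n_eff = number of nonzero differences = 12.
Nonzero differences (with sign): +4, +7, +9, -4, +3, -2, +3, -9, -9, +9, -5, +9
Step 2: Count signs: positive = 7, negative = 5.
Step 3: Under H0: P(positive) = 0.5, so the number of positives S ~ Bin(12, 0.5).
Step 4: Two-sided exact p-value = sum of Bin(12,0.5) probabilities at or below the observed probability = 0.774414.
Step 5: alpha = 0.1. fail to reject H0.

n_eff = 12, pos = 7, neg = 5, p = 0.774414, fail to reject H0.


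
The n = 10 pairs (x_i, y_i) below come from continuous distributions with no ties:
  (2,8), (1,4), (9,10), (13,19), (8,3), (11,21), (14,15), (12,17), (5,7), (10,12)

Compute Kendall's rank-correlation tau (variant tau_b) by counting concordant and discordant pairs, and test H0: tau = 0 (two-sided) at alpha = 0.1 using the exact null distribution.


Step 1: Enumerate the 45 unordered pairs (i,j) with i<j and classify each by sign(x_j-x_i) * sign(y_j-y_i).
  (1,2):dx=-1,dy=-4->C; (1,3):dx=+7,dy=+2->C; (1,4):dx=+11,dy=+11->C; (1,5):dx=+6,dy=-5->D
  (1,6):dx=+9,dy=+13->C; (1,7):dx=+12,dy=+7->C; (1,8):dx=+10,dy=+9->C; (1,9):dx=+3,dy=-1->D
  (1,10):dx=+8,dy=+4->C; (2,3):dx=+8,dy=+6->C; (2,4):dx=+12,dy=+15->C; (2,5):dx=+7,dy=-1->D
  (2,6):dx=+10,dy=+17->C; (2,7):dx=+13,dy=+11->C; (2,8):dx=+11,dy=+13->C; (2,9):dx=+4,dy=+3->C
  (2,10):dx=+9,dy=+8->C; (3,4):dx=+4,dy=+9->C; (3,5):dx=-1,dy=-7->C; (3,6):dx=+2,dy=+11->C
  (3,7):dx=+5,dy=+5->C; (3,8):dx=+3,dy=+7->C; (3,9):dx=-4,dy=-3->C; (3,10):dx=+1,dy=+2->C
  (4,5):dx=-5,dy=-16->C; (4,6):dx=-2,dy=+2->D; (4,7):dx=+1,dy=-4->D; (4,8):dx=-1,dy=-2->C
  (4,9):dx=-8,dy=-12->C; (4,10):dx=-3,dy=-7->C; (5,6):dx=+3,dy=+18->C; (5,7):dx=+6,dy=+12->C
  (5,8):dx=+4,dy=+14->C; (5,9):dx=-3,dy=+4->D; (5,10):dx=+2,dy=+9->C; (6,7):dx=+3,dy=-6->D
  (6,8):dx=+1,dy=-4->D; (6,9):dx=-6,dy=-14->C; (6,10):dx=-1,dy=-9->C; (7,8):dx=-2,dy=+2->D
  (7,9):dx=-9,dy=-8->C; (7,10):dx=-4,dy=-3->C; (8,9):dx=-7,dy=-10->C; (8,10):dx=-2,dy=-5->C
  (9,10):dx=+5,dy=+5->C
Step 2: C = 36, D = 9, total pairs = 45.
Step 3: tau = (C - D)/(n(n-1)/2) = (36 - 9)/45 = 0.600000.
Step 4: Exact two-sided p-value (enumerate n! = 3628800 permutations of y under H0): p = 0.016666.
Step 5: alpha = 0.1. reject H0.

tau_b = 0.6000 (C=36, D=9), p = 0.016666, reject H0.


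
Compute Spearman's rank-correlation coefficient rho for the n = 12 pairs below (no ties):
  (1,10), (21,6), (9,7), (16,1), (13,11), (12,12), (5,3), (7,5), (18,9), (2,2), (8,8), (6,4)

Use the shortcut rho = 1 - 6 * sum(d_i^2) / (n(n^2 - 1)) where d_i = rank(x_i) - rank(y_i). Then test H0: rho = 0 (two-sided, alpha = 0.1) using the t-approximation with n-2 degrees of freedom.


Step 1: Rank x and y separately (midranks; no ties here).
rank(x): 1->1, 21->12, 9->7, 16->10, 13->9, 12->8, 5->3, 7->5, 18->11, 2->2, 8->6, 6->4
rank(y): 10->10, 6->6, 7->7, 1->1, 11->11, 12->12, 3->3, 5->5, 9->9, 2->2, 8->8, 4->4
Step 2: d_i = R_x(i) - R_y(i); compute d_i^2.
  (1-10)^2=81, (12-6)^2=36, (7-7)^2=0, (10-1)^2=81, (9-11)^2=4, (8-12)^2=16, (3-3)^2=0, (5-5)^2=0, (11-9)^2=4, (2-2)^2=0, (6-8)^2=4, (4-4)^2=0
sum(d^2) = 226.
Step 3: rho = 1 - 6*226 / (12*(12^2 - 1)) = 1 - 1356/1716 = 0.209790.
Step 4: Under H0, t = rho * sqrt((n-2)/(1-rho^2)) = 0.6785 ~ t(10).
Step 5: Two-sided p-value from the t-distribution with 10 df = 0.512841.
Step 6: alpha = 0.1. fail to reject H0.

rho = 0.2098, p = 0.512841, fail to reject H0 at alpha = 0.1.


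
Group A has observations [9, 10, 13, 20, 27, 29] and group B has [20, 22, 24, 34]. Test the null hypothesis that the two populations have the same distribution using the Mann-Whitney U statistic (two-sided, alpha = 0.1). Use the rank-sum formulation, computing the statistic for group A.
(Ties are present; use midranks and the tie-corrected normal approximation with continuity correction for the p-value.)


Step 1: Combine and sort all 10 observations; assign midranks.
sorted (value, group): (9,X), (10,X), (13,X), (20,X), (20,Y), (22,Y), (24,Y), (27,X), (29,X), (34,Y)
ranks: 9->1, 10->2, 13->3, 20->4.5, 20->4.5, 22->6, 24->7, 27->8, 29->9, 34->10
Step 2: Rank sum for X: R1 = 1 + 2 + 3 + 4.5 + 8 + 9 = 27.5.
Step 3: U_X = R1 - n1(n1+1)/2 = 27.5 - 6*7/2 = 27.5 - 21 = 6.5.
       U_Y = n1*n2 - U_X = 24 - 6.5 = 17.5.
Step 4: Ties are present, so use the tie-corrected normal approximation (with continuity correction) for the p-value.
Step 5: p-value = 0.284958; compare to alpha = 0.1. fail to reject H0.

U_X = 6.5, p = 0.284958, fail to reject H0 at alpha = 0.1.


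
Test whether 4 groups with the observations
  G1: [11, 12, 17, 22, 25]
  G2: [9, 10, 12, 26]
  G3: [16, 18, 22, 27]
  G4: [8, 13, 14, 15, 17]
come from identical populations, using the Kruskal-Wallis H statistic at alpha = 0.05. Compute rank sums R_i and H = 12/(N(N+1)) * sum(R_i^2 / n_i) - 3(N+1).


Step 1: Combine all N = 18 observations and assign midranks.
sorted (value, group, rank): (8,G4,1), (9,G2,2), (10,G2,3), (11,G1,4), (12,G1,5.5), (12,G2,5.5), (13,G4,7), (14,G4,8), (15,G4,9), (16,G3,10), (17,G1,11.5), (17,G4,11.5), (18,G3,13), (22,G1,14.5), (22,G3,14.5), (25,G1,16), (26,G2,17), (27,G3,18)
Step 2: Sum ranks within each group.
R_1 = 51.5 (n_1 = 5)
R_2 = 27.5 (n_2 = 4)
R_3 = 55.5 (n_3 = 4)
R_4 = 36.5 (n_4 = 5)
Step 3: H = 12/(N(N+1)) * sum(R_i^2/n_i) - 3(N+1)
     = 12/(18*19) * (51.5^2/5 + 27.5^2/4 + 55.5^2/4 + 36.5^2/5) - 3*19
     = 0.035088 * 1756.03 - 57
     = 4.614912.
Step 4: Ties present; correction factor C = 1 - 18/(18^3 - 18) = 0.996904. Corrected H = 4.614912 / 0.996904 = 4.629244.
Step 5: Under H0, H ~ chi^2(3); p-value = 0.201048.
Step 6: alpha = 0.05. fail to reject H0.

H = 4.6292, df = 3, p = 0.201048, fail to reject H0.


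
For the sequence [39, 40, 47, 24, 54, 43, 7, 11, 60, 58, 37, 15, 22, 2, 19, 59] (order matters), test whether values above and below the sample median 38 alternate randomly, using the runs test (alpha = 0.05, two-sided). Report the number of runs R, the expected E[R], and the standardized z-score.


Step 1: Compute median = 38; label A = above, B = below.
Labels in order: AAABAABBAABBBBBA  (n_A = 8, n_B = 8)
Step 2: Count runs R = 7.
Step 3: Under H0 (random ordering), E[R] = 2*n_A*n_B/(n_A+n_B) + 1 = 2*8*8/16 + 1 = 9.0000.
        Var[R] = 2*n_A*n_B*(2*n_A*n_B - n_A - n_B) / ((n_A+n_B)^2 * (n_A+n_B-1)) = 14336/3840 = 3.7333.
        SD[R] = 1.9322.
Step 4: Continuity-corrected z = (R + 0.5 - E[R]) / SD[R] = (7 + 0.5 - 9.0000) / 1.9322 = -0.7763.
Step 5: Two-sided p-value via normal approximation = 2*(1 - Phi(|z|)) = 0.437558.
Step 6: alpha = 0.05. fail to reject H0.

R = 7, z = -0.7763, p = 0.437558, fail to reject H0.


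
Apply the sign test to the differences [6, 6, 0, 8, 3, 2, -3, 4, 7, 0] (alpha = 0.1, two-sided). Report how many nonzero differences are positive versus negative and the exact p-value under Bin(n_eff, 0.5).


Step 1: Discard zero differences. Original n = 10; n_eff = number of nonzero differences = 8.
Nonzero differences (with sign): +6, +6, +8, +3, +2, -3, +4, +7
Step 2: Count signs: positive = 7, negative = 1.
Step 3: Under H0: P(positive) = 0.5, so the number of positives S ~ Bin(8, 0.5).
Step 4: Two-sided exact p-value = sum of Bin(8,0.5) probabilities at or below the observed probability = 0.070312.
Step 5: alpha = 0.1. reject H0.

n_eff = 8, pos = 7, neg = 1, p = 0.070312, reject H0.


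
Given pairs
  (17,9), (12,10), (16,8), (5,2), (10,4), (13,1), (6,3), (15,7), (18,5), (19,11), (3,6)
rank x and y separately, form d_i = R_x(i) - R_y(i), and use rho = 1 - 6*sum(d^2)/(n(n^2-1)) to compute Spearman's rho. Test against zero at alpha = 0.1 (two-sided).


Step 1: Rank x and y separately (midranks; no ties here).
rank(x): 17->9, 12->5, 16->8, 5->2, 10->4, 13->6, 6->3, 15->7, 18->10, 19->11, 3->1
rank(y): 9->9, 10->10, 8->8, 2->2, 4->4, 1->1, 3->3, 7->7, 5->5, 11->11, 6->6
Step 2: d_i = R_x(i) - R_y(i); compute d_i^2.
  (9-9)^2=0, (5-10)^2=25, (8-8)^2=0, (2-2)^2=0, (4-4)^2=0, (6-1)^2=25, (3-3)^2=0, (7-7)^2=0, (10-5)^2=25, (11-11)^2=0, (1-6)^2=25
sum(d^2) = 100.
Step 3: rho = 1 - 6*100 / (11*(11^2 - 1)) = 1 - 600/1320 = 0.545455.
Step 4: Under H0, t = rho * sqrt((n-2)/(1-rho^2)) = 1.9524 ~ t(9).
Step 5: Two-sided p-value from the t-distribution with 9 df = 0.082651.
Step 6: alpha = 0.1. reject H0.

rho = 0.5455, p = 0.082651, reject H0 at alpha = 0.1.


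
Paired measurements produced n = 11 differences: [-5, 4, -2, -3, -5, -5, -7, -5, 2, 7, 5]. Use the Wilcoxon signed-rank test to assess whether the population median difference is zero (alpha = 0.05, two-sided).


Step 1: Drop any zero differences (none here) and take |d_i|.
|d| = [5, 4, 2, 3, 5, 5, 7, 5, 2, 7, 5]
Step 2: Midrank |d_i| (ties get averaged ranks).
ranks: |5|->7, |4|->4, |2|->1.5, |3|->3, |5|->7, |5|->7, |7|->10.5, |5|->7, |2|->1.5, |7|->10.5, |5|->7
Step 3: Attach original signs; sum ranks with positive sign and with negative sign.
W+ = 4 + 1.5 + 10.5 + 7 = 23
W- = 7 + 1.5 + 3 + 7 + 7 + 10.5 + 7 = 43
(Check: W+ + W- = 66 should equal n(n+1)/2 = 66.)
Step 4: Test statistic W = min(W+, W-) = 23.
Step 5: Ties in |d|, so use the tie-corrected normal approximation.
        E[W] = n(n+1)/4 = 11*12/4 = 33.
        Tie groups: |d|=2 (t=2), |d|=5 (t=5), |d|=7 (t=2); sum(t^3 - t) = 132.
        Var[W] = n(n+1)(2n+1)/24 - sum(t^3-t)/48 = 3036/24 - 132/48 = 123.75.
        z = (W - E[W]) / sqrt(Var[W]) = (23 - 33) / 11.1243 = -0.8989.
        Two-sided p = 2*Phi(z) = 0.368688.
Step 6: alpha = 0.05. fail to reject H0.

W+ = 23, W- = 43, W = min = 23, p = 0.368688, fail to reject H0.


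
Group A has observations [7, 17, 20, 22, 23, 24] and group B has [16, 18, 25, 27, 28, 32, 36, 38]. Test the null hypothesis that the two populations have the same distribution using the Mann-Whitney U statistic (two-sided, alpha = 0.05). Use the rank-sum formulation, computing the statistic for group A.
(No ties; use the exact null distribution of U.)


Step 1: Combine and sort all 14 observations; assign midranks.
sorted (value, group): (7,X), (16,Y), (17,X), (18,Y), (20,X), (22,X), (23,X), (24,X), (25,Y), (27,Y), (28,Y), (32,Y), (36,Y), (38,Y)
ranks: 7->1, 16->2, 17->3, 18->4, 20->5, 22->6, 23->7, 24->8, 25->9, 27->10, 28->11, 32->12, 36->13, 38->14
Step 2: Rank sum for X: R1 = 1 + 3 + 5 + 6 + 7 + 8 = 30.
Step 3: U_X = R1 - n1(n1+1)/2 = 30 - 6*7/2 = 30 - 21 = 9.
       U_Y = n1*n2 - U_X = 48 - 9 = 39.
Step 4: No ties, so the exact null distribution of U (based on enumerating the C(14,6) = 3003 equally likely rank assignments) gives the two-sided p-value.
Step 5: p-value = 0.059274; compare to alpha = 0.05. fail to reject H0.

U_X = 9, p = 0.059274, fail to reject H0 at alpha = 0.05.


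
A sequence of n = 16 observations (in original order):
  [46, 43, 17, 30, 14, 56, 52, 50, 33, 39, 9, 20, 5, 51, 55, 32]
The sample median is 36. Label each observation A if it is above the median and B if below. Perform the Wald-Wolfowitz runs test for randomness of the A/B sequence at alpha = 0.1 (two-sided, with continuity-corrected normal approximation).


Step 1: Compute median = 36; label A = above, B = below.
Labels in order: AABBBAAABABBBAAB  (n_A = 8, n_B = 8)
Step 2: Count runs R = 8.
Step 3: Under H0 (random ordering), E[R] = 2*n_A*n_B/(n_A+n_B) + 1 = 2*8*8/16 + 1 = 9.0000.
        Var[R] = 2*n_A*n_B*(2*n_A*n_B - n_A - n_B) / ((n_A+n_B)^2 * (n_A+n_B-1)) = 14336/3840 = 3.7333.
        SD[R] = 1.9322.
Step 4: Continuity-corrected z = (R + 0.5 - E[R]) / SD[R] = (8 + 0.5 - 9.0000) / 1.9322 = -0.2588.
Step 5: Two-sided p-value via normal approximation = 2*(1 - Phi(|z|)) = 0.795809.
Step 6: alpha = 0.1. fail to reject H0.

R = 8, z = -0.2588, p = 0.795809, fail to reject H0.


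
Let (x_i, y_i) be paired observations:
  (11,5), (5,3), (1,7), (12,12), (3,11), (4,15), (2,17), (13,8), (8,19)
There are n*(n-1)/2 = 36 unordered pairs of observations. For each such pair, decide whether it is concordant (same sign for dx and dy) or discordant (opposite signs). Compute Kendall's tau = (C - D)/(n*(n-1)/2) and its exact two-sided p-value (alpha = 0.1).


Step 1: Enumerate the 36 unordered pairs (i,j) with i<j and classify each by sign(x_j-x_i) * sign(y_j-y_i).
  (1,2):dx=-6,dy=-2->C; (1,3):dx=-10,dy=+2->D; (1,4):dx=+1,dy=+7->C; (1,5):dx=-8,dy=+6->D
  (1,6):dx=-7,dy=+10->D; (1,7):dx=-9,dy=+12->D; (1,8):dx=+2,dy=+3->C; (1,9):dx=-3,dy=+14->D
  (2,3):dx=-4,dy=+4->D; (2,4):dx=+7,dy=+9->C; (2,5):dx=-2,dy=+8->D; (2,6):dx=-1,dy=+12->D
  (2,7):dx=-3,dy=+14->D; (2,8):dx=+8,dy=+5->C; (2,9):dx=+3,dy=+16->C; (3,4):dx=+11,dy=+5->C
  (3,5):dx=+2,dy=+4->C; (3,6):dx=+3,dy=+8->C; (3,7):dx=+1,dy=+10->C; (3,8):dx=+12,dy=+1->C
  (3,9):dx=+7,dy=+12->C; (4,5):dx=-9,dy=-1->C; (4,6):dx=-8,dy=+3->D; (4,7):dx=-10,dy=+5->D
  (4,8):dx=+1,dy=-4->D; (4,9):dx=-4,dy=+7->D; (5,6):dx=+1,dy=+4->C; (5,7):dx=-1,dy=+6->D
  (5,8):dx=+10,dy=-3->D; (5,9):dx=+5,dy=+8->C; (6,7):dx=-2,dy=+2->D; (6,8):dx=+9,dy=-7->D
  (6,9):dx=+4,dy=+4->C; (7,8):dx=+11,dy=-9->D; (7,9):dx=+6,dy=+2->C; (8,9):dx=-5,dy=+11->D
Step 2: C = 17, D = 19, total pairs = 36.
Step 3: tau = (C - D)/(n(n-1)/2) = (17 - 19)/36 = -0.055556.
Step 4: Exact two-sided p-value (enumerate n! = 362880 permutations of y under H0): p = 0.919455.
Step 5: alpha = 0.1. fail to reject H0.

tau_b = -0.0556 (C=17, D=19), p = 0.919455, fail to reject H0.
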